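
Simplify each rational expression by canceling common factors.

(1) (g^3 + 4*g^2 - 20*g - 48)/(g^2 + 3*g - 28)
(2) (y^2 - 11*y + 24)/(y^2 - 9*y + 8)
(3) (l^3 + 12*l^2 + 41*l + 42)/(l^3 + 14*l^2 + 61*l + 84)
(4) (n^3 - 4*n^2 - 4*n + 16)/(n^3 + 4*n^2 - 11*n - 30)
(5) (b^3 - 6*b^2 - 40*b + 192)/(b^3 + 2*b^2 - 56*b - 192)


(1) = (g^2 + 8*g + 12)/(g + 7)
(2) = (y - 3)/(y - 1)
(3) = (l + 2)/(l + 4)
(4) = (n^2 - 6*n + 8)/(n^2 + 2*n - 15)
(5) = (b - 4)/(b + 4)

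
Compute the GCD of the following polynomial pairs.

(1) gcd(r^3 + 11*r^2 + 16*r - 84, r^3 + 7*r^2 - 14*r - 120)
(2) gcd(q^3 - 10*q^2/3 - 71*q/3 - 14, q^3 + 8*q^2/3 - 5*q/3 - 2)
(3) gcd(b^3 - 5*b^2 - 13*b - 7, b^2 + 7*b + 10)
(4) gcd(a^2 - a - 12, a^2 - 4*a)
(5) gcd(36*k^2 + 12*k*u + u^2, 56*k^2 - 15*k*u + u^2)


(1) = r + 6
(2) = q^2 + 11*q/3 + 2
(3) = 1
(4) = gcd((a - 4)*(a + 3), a*(a - 4)) = a - 4
(5) = 1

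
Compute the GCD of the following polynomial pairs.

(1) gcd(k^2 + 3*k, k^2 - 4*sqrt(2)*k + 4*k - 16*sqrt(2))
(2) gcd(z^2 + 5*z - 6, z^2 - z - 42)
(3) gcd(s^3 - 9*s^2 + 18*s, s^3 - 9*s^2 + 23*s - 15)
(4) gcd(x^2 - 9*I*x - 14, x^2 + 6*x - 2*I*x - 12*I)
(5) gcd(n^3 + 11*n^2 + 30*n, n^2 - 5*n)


(1) = 1
(2) = z + 6
(3) = gcd(s*(s - 6)*(s - 3), (s - 5)*(s - 3)*(s - 1)) = s - 3
(4) = gcd((x - 7*I)*(x - 2*I), (x + 6)*(x - 2*I)) = x - 2*I
(5) = n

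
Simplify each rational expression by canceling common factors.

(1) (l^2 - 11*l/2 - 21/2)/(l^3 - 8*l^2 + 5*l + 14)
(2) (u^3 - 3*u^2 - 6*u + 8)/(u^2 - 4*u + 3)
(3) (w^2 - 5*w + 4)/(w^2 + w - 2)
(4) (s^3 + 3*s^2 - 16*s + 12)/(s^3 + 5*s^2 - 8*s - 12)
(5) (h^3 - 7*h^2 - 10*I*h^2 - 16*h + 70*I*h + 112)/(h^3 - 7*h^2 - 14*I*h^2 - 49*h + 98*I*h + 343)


(1) = (2*l + 3)/(2*l^2 - 2*l - 4)
(2) = (u^2 - 2*u - 8)/(u - 3)
(3) = (w - 4)/(w + 2)
(4) = (s - 1)/(s + 1)
(5) = (h^2 - 10*I*h - 16)/(h^2 - 14*I*h - 49)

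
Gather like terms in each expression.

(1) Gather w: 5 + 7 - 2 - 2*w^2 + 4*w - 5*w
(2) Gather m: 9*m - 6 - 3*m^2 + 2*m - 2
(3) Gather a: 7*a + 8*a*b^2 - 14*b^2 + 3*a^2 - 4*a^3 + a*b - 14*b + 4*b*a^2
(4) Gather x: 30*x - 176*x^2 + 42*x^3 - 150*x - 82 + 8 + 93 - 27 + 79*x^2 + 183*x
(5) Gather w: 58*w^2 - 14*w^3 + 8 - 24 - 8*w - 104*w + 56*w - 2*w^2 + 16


(1) = -2*w^2 - w + 10
(2) = -3*m^2 + 11*m - 8
(3) = -4*a^3 + a^2*(4*b + 3) + a*(8*b^2 + b + 7) - 14*b^2 - 14*b
(4) = 42*x^3 - 97*x^2 + 63*x - 8
(5) = -14*w^3 + 56*w^2 - 56*w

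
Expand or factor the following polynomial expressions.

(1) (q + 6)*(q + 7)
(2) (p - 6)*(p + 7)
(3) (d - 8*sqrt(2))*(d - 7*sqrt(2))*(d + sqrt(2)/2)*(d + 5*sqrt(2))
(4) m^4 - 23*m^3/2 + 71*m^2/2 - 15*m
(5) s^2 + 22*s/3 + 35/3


(1) = q^2 + 13*q + 42
(2) = p^2 + p - 42
(3) = d^4 - 19*sqrt(2)*d^3/2 - 48*d^2 + 541*sqrt(2)*d + 560
(4) = m*(m - 6)*(m - 5)*(m - 1/2)
(5) = (s + 7/3)*(s + 5)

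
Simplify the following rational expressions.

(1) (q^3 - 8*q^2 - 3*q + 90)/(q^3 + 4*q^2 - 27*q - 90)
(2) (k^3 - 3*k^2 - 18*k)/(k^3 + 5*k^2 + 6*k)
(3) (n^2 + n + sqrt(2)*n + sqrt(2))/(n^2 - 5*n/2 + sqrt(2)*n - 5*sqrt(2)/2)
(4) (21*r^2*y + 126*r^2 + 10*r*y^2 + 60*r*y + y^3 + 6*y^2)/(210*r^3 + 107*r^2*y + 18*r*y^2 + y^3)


(1) = (q - 6)/(q + 6)
(2) = (k - 6)/(k + 2)
(3) = (2*n + 2)/(2*n - 5)
(4) = (3*r*y + 18*r + y^2 + 6*y)/(30*r^2 + 11*r*y + y^2)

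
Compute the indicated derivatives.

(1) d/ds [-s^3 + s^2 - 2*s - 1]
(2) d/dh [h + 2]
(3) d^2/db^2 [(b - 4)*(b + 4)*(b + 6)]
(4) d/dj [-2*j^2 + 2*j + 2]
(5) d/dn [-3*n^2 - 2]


(1) = -3*s^2 + 2*s - 2
(2) = 1
(3) = 6*b + 12
(4) = 2 - 4*j
(5) = -6*n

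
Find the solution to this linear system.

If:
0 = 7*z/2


Then:
z = 0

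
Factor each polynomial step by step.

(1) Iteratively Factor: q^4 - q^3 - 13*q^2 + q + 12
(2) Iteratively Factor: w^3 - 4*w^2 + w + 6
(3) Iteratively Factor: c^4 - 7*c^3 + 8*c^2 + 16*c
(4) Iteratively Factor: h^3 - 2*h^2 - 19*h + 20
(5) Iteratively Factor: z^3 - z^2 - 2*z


(1) = (q + 1)*(q^3 - 2*q^2 - 11*q + 12) = (q + 1)*(q + 3)*(q^2 - 5*q + 4) = (q - 4)*(q + 1)*(q + 3)*(q - 1)
(2) = (w + 1)*(w^2 - 5*w + 6) = (w - 2)*(w + 1)*(w - 3)
(3) = (c)*(c^3 - 7*c^2 + 8*c + 16) = c*(c - 4)*(c^2 - 3*c - 4) = c*(c - 4)^2*(c + 1)
(4) = (h + 4)*(h^2 - 6*h + 5) = (h - 5)*(h + 4)*(h - 1)
(5) = (z)*(z^2 - z - 2) = z*(z + 1)*(z - 2)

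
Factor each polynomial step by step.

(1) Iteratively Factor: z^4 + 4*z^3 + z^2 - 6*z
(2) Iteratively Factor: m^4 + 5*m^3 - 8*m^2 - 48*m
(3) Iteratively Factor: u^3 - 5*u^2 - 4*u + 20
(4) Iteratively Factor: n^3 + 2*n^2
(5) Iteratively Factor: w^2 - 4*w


(1) = (z + 3)*(z^3 + z^2 - 2*z) = (z + 2)*(z + 3)*(z^2 - z) = (z - 1)*(z + 2)*(z + 3)*(z)
(2) = (m + 4)*(m^3 + m^2 - 12*m) = (m - 3)*(m + 4)*(m^2 + 4*m) = (m - 3)*(m + 4)^2*(m)
(3) = (u + 2)*(u^2 - 7*u + 10) = (u - 2)*(u + 2)*(u - 5)
(4) = (n + 2)*(n^2) = n*(n + 2)*(n)
(5) = (w)*(w - 4)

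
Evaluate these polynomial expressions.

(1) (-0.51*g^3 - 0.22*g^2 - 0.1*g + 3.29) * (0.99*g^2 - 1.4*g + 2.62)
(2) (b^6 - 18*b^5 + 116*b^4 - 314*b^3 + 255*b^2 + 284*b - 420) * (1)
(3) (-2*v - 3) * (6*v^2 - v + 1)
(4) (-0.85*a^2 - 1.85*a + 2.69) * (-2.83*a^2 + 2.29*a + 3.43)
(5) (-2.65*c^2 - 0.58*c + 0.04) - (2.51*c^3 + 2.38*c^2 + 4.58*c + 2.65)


(1) = -0.5049*g^5 + 0.4962*g^4 - 1.1272*g^3 + 2.8207*g^2 - 4.868*g + 8.6198
(2) = b^6 - 18*b^5 + 116*b^4 - 314*b^3 + 255*b^2 + 284*b - 420
(3) = -12*v^3 - 16*v^2 + v - 3
(4) = 2.4055*a^4 + 3.289*a^3 - 14.7647*a^2 - 0.1854*a + 9.2267
(5) = -2.51*c^3 - 5.03*c^2 - 5.16*c - 2.61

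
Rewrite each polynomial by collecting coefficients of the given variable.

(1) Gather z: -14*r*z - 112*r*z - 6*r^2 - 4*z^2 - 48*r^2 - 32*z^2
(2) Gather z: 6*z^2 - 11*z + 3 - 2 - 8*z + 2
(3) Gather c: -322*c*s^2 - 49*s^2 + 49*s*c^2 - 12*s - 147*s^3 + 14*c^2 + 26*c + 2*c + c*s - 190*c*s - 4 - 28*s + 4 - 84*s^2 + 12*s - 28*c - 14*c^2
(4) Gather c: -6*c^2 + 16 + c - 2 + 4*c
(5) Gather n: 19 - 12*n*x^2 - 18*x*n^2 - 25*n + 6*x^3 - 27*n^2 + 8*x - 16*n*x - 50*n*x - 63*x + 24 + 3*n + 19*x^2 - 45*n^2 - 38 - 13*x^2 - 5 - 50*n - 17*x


(1) = -54*r^2 - 126*r*z - 36*z^2
(2) = 6*z^2 - 19*z + 3
(3) = 49*c^2*s + c*(-322*s^2 - 189*s) - 147*s^3 - 133*s^2 - 28*s
(4) = -6*c^2 + 5*c + 14
(5) = n^2*(-18*x - 72) + n*(-12*x^2 - 66*x - 72) + 6*x^3 + 6*x^2 - 72*x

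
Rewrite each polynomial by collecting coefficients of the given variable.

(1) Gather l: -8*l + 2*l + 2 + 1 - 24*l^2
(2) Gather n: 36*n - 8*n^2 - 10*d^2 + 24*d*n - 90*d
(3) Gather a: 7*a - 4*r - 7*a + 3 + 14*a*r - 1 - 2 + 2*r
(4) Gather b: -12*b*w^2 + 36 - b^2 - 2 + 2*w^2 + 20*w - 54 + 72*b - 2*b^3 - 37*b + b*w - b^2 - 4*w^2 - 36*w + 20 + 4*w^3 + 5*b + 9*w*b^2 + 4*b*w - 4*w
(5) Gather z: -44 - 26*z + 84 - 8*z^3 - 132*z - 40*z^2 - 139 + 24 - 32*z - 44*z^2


(1) = -24*l^2 - 6*l + 3
(2) = -10*d^2 - 90*d - 8*n^2 + n*(24*d + 36)
(3) = 14*a*r - 2*r
(4) = -2*b^3 + b^2*(9*w - 2) + b*(-12*w^2 + 5*w + 40) + 4*w^3 - 2*w^2 - 20*w
(5) = -8*z^3 - 84*z^2 - 190*z - 75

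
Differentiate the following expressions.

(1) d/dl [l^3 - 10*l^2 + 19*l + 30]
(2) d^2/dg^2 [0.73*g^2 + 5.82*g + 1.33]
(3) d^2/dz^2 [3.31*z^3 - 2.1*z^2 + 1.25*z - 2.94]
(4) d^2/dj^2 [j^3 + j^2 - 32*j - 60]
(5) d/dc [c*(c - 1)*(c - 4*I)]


(1) = 3*l^2 - 20*l + 19
(2) = 1.46000000000000
(3) = 19.86*z - 4.2
(4) = 6*j + 2
(5) = 3*c^2 + c*(-2 - 8*I) + 4*I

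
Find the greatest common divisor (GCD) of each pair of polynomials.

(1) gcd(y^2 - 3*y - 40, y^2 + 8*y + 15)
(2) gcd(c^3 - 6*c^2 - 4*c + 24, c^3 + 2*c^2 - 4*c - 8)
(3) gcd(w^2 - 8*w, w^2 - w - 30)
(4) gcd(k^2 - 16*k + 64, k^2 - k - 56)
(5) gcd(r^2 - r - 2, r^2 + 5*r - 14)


(1) = gcd((y - 8)*(y + 5), (y + 3)*(y + 5)) = y + 5
(2) = gcd((c - 6)*(c - 2)*(c + 2), (c - 2)*(c + 2)^2) = c^2 - 4
(3) = gcd(w*(w - 8), (w - 6)*(w + 5)) = 1
(4) = k - 8
(5) = r - 2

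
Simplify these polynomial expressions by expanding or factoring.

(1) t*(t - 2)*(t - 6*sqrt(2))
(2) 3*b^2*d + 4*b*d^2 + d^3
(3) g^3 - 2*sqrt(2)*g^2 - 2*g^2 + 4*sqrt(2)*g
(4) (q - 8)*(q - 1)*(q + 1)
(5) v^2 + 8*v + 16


(1) = t^3 - 6*sqrt(2)*t^2 - 2*t^2 + 12*sqrt(2)*t
(2) = d*(b + d)*(3*b + d)
(3) = g*(g - 2)*(g - 2*sqrt(2))
(4) = q^3 - 8*q^2 - q + 8
(5) = (v + 4)^2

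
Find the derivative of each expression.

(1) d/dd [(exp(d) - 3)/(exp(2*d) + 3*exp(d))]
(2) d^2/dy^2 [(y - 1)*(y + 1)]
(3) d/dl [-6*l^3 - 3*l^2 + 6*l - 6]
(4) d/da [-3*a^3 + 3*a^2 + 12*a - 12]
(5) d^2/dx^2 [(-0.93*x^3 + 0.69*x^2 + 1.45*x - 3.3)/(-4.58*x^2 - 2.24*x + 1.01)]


(1) = (-exp(2*d) + 6*exp(d) + 9)*exp(-d)/(exp(2*d) + 6*exp(d) + 9)
(2) = 2
(3) = -18*l^2 - 6*l + 6
(4) = -9*a^2 + 6*a + 12
(5) = (-28.73714*x^3 + 383.557716*x^2 + 168.579858*x + 55.677742)/(96.071912*x^6 + 140.961408*x^5 + 5.383332*x^4 - 50.931328*x^3 - 1.187154*x^2 + 6.855072*x - 1.030301)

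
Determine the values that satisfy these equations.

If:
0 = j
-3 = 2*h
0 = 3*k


Then:
h = -3/2
j = 0
k = 0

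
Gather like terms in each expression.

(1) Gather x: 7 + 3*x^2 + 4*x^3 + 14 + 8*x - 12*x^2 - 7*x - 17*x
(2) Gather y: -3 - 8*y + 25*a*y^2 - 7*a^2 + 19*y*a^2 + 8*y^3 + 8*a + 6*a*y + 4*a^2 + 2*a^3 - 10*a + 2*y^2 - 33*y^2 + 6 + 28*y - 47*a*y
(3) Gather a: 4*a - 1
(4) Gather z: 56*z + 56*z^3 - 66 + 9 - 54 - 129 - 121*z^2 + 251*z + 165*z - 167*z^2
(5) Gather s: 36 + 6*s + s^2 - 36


(1) = 4*x^3 - 9*x^2 - 16*x + 21
(2) = 2*a^3 - 3*a^2 - 2*a + 8*y^3 + y^2*(25*a - 31) + y*(19*a^2 - 41*a + 20) + 3
(3) = 4*a - 1
(4) = 56*z^3 - 288*z^2 + 472*z - 240
(5) = s^2 + 6*s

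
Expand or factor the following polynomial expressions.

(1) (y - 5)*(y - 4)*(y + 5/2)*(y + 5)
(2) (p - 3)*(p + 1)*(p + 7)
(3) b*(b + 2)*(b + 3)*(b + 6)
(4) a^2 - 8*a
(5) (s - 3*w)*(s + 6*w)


(1) = y^4 - 3*y^3/2 - 35*y^2 + 75*y/2 + 250
(2) = p^3 + 5*p^2 - 17*p - 21
(3) = b^4 + 11*b^3 + 36*b^2 + 36*b
(4) = a*(a - 8)
(5) = s^2 + 3*s*w - 18*w^2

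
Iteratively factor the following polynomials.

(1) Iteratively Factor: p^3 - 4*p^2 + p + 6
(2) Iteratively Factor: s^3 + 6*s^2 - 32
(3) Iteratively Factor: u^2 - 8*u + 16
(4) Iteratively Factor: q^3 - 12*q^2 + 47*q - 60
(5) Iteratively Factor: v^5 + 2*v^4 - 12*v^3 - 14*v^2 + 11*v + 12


(1) = (p - 3)*(p^2 - p - 2) = (p - 3)*(p - 2)*(p + 1)
(2) = (s - 2)*(s^2 + 8*s + 16) = (s - 2)*(s + 4)*(s + 4)
(3) = (u - 4)*(u - 4)
(4) = (q - 5)*(q^2 - 7*q + 12) = (q - 5)*(q - 3)*(q - 4)
(5) = (v + 4)*(v^4 - 2*v^3 - 4*v^2 + 2*v + 3) = (v + 1)*(v + 4)*(v^3 - 3*v^2 - v + 3) = (v - 3)*(v + 1)*(v + 4)*(v^2 - 1) = (v - 3)*(v - 1)*(v + 1)*(v + 4)*(v + 1)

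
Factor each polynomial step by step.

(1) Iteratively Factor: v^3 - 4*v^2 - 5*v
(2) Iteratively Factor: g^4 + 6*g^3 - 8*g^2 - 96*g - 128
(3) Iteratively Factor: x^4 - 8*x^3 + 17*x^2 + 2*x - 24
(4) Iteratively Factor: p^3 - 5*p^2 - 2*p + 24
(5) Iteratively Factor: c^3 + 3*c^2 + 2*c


(1) = (v - 5)*(v^2 + v) = (v - 5)*(v + 1)*(v)
(2) = (g + 4)*(g^3 + 2*g^2 - 16*g - 32) = (g + 2)*(g + 4)*(g^2 - 16) = (g - 4)*(g + 2)*(g + 4)*(g + 4)
(3) = (x - 2)*(x^3 - 6*x^2 + 5*x + 12) = (x - 3)*(x - 2)*(x^2 - 3*x - 4) = (x - 3)*(x - 2)*(x + 1)*(x - 4)
(4) = (p - 4)*(p^2 - p - 6) = (p - 4)*(p + 2)*(p - 3)
(5) = (c)*(c^2 + 3*c + 2) = c*(c + 1)*(c + 2)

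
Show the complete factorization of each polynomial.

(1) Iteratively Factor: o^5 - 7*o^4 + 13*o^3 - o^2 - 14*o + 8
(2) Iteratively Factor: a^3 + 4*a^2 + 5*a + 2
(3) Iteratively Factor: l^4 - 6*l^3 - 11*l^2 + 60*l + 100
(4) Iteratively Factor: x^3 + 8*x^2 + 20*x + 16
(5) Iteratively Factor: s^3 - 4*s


(1) = (o + 1)*(o^4 - 8*o^3 + 21*o^2 - 22*o + 8) = (o - 2)*(o + 1)*(o^3 - 6*o^2 + 9*o - 4) = (o - 4)*(o - 2)*(o + 1)*(o^2 - 2*o + 1) = (o - 4)*(o - 2)*(o - 1)*(o + 1)*(o - 1)
(2) = (a + 1)*(a^2 + 3*a + 2) = (a + 1)*(a + 2)*(a + 1)
(3) = (l + 2)*(l^3 - 8*l^2 + 5*l + 50) = (l - 5)*(l + 2)*(l^2 - 3*l - 10) = (l - 5)^2*(l + 2)*(l + 2)
(4) = (x + 2)*(x^2 + 6*x + 8) = (x + 2)*(x + 4)*(x + 2)
(5) = (s - 2)*(s^2 + 2*s) = s*(s - 2)*(s + 2)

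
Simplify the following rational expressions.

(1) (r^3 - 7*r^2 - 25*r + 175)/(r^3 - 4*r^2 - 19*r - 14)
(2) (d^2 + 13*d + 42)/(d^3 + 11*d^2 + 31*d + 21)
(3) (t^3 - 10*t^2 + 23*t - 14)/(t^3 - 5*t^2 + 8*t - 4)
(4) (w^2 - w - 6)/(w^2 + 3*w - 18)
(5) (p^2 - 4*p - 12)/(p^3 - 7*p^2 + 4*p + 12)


(1) = (r^2 - 25)/(r^2 + 3*r + 2)
(2) = (d + 6)/(d^2 + 4*d + 3)
(3) = (t - 7)/(t - 2)
(4) = (w + 2)/(w + 6)
(5) = (p + 2)/(p^2 - p - 2)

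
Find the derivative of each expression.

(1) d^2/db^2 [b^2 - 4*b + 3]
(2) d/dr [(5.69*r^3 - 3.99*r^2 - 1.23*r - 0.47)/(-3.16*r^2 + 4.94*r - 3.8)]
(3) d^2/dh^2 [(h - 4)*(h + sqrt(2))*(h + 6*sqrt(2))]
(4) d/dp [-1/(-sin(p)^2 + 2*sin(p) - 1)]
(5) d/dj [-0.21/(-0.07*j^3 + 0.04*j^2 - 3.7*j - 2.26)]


(1) = 2
(2) = (-17.9804*r^4 + 56.2172*r^3 - 88.4634*r^2 + 27.3536*r + 6.9958)/(9.9856*r^4 - 31.2208*r^3 + 48.4196*r^2 - 37.544*r + 14.44)
(3) = 6*h - 8 + 14*sqrt(2)
(4) = -2*cos(p)/(sin(p) - 1)^3
(5) = (-0.0441*j^2 + 0.0168*j - 0.777)/(0.07*j^3 - 0.04*j^2 + 3.7*j + 2.26)^2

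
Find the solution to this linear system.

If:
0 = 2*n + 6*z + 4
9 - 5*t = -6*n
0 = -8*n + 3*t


Then:
n = 27/22
t = 36/11
z = -71/66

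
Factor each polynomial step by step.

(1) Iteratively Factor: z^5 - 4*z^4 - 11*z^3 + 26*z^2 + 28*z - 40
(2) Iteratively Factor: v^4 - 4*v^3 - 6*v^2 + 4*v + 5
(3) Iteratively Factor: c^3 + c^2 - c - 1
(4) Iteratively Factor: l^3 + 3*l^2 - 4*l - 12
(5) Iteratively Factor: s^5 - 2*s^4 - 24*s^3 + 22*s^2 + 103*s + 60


(1) = (z - 2)*(z^4 - 2*z^3 - 15*z^2 - 4*z + 20) = (z - 2)*(z + 2)*(z^3 - 4*z^2 - 7*z + 10) = (z - 5)*(z - 2)*(z + 2)*(z^2 + z - 2) = (z - 5)*(z - 2)*(z + 2)^2*(z - 1)
(2) = (v + 1)*(v^3 - 5*v^2 - v + 5) = (v + 1)^2*(v^2 - 6*v + 5) = (v - 5)*(v + 1)^2*(v - 1)
(3) = (c - 1)*(c^2 + 2*c + 1) = (c - 1)*(c + 1)*(c + 1)
(4) = (l - 2)*(l^2 + 5*l + 6) = (l - 2)*(l + 2)*(l + 3)
(5) = (s - 3)*(s^4 + s^3 - 21*s^2 - 41*s - 20) = (s - 3)*(s + 1)*(s^3 - 21*s - 20) = (s - 3)*(s + 1)^2*(s^2 - s - 20) = (s - 3)*(s + 1)^2*(s + 4)*(s - 5)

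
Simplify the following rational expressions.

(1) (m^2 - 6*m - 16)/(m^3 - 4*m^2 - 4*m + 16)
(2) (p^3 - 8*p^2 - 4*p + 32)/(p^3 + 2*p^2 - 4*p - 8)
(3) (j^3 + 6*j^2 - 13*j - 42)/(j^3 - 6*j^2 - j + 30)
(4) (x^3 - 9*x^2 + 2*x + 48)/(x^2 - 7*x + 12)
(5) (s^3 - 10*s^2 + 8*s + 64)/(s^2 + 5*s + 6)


(1) = (m - 8)/(m^2 - 6*m + 8)
(2) = (p - 8)/(p + 2)
(3) = (j + 7)/(j - 5)
(4) = (x^2 - 6*x - 16)/(x - 4)
(5) = (s^2 - 12*s + 32)/(s + 3)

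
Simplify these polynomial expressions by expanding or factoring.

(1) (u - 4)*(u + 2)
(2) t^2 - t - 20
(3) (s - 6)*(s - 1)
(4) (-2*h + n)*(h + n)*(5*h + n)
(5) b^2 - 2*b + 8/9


(1) = u^2 - 2*u - 8
(2) = (t - 5)*(t + 4)
(3) = s^2 - 7*s + 6
(4) = -10*h^3 - 7*h^2*n + 4*h*n^2 + n^3
(5) = (b - 4/3)*(b - 2/3)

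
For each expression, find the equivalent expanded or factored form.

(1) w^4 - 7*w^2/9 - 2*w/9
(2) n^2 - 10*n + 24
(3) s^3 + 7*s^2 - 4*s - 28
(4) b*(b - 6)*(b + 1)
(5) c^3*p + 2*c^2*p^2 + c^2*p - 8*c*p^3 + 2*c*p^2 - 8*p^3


(1) = w*(w - 1)*(w + 1/3)*(w + 2/3)
(2) = (n - 6)*(n - 4)
(3) = (s - 2)*(s + 2)*(s + 7)
(4) = b^3 - 5*b^2 - 6*b
(5) = (c - 2*p)*(c + 4*p)*(c*p + p)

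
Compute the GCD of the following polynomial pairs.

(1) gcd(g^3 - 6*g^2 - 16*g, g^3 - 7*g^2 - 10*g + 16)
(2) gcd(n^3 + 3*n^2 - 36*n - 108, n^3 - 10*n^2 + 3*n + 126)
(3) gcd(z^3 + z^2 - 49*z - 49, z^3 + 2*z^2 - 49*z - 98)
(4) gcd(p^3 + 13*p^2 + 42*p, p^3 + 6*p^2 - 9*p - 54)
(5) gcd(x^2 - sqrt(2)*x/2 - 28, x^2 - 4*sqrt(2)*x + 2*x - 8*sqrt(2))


(1) = gcd(g*(g - 8)*(g + 2), (g - 8)*(g - 1)*(g + 2)) = g^2 - 6*g - 16
(2) = n^2 - 3*n - 18
(3) = gcd((z - 7)*(z + 1)*(z + 7), (z - 7)*(z + 2)*(z + 7)) = z^2 - 49
(4) = p + 6
(5) = gcd((x - 4*sqrt(2))*(x + 7*sqrt(2)/2), (x + 2)*(x - 4*sqrt(2))) = x - 4*sqrt(2)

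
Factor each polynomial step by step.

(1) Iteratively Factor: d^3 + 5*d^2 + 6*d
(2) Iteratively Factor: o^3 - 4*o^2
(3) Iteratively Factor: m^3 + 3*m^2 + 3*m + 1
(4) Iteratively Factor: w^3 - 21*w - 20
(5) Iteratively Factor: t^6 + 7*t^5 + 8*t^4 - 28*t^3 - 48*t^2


(1) = (d + 3)*(d^2 + 2*d) = (d + 2)*(d + 3)*(d)
(2) = (o)*(o^2 - 4*o) = o^2*(o - 4)
(3) = (m + 1)*(m^2 + 2*m + 1) = (m + 1)^2*(m + 1)
(4) = (w + 4)*(w^2 - 4*w - 5) = (w - 5)*(w + 4)*(w + 1)
(5) = (t)*(t^5 + 7*t^4 + 8*t^3 - 28*t^2 - 48*t) = t*(t + 3)*(t^4 + 4*t^3 - 4*t^2 - 16*t) = t*(t + 3)*(t + 4)*(t^3 - 4*t) = t^2*(t + 3)*(t + 4)*(t^2 - 4) = t^2*(t - 2)*(t + 3)*(t + 4)*(t + 2)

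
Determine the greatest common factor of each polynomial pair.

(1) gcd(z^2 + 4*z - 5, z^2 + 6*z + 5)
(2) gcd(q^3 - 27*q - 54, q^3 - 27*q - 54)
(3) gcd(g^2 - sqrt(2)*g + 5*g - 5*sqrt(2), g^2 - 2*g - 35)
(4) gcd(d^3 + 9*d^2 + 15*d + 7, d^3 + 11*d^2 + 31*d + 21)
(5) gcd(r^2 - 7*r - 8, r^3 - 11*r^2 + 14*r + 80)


(1) = z + 5
(2) = gcd((q - 6)*(q + 3)^2, (q - 6)*(q + 3)^2) = q^3 - 27*q - 54
(3) = gcd((g + 5)*(g - sqrt(2)), (g - 7)*(g + 5)) = g + 5
(4) = gcd((d + 1)^2*(d + 7), (d + 1)*(d + 3)*(d + 7)) = d^2 + 8*d + 7
(5) = gcd((r - 8)*(r + 1), (r - 8)*(r - 5)*(r + 2)) = r - 8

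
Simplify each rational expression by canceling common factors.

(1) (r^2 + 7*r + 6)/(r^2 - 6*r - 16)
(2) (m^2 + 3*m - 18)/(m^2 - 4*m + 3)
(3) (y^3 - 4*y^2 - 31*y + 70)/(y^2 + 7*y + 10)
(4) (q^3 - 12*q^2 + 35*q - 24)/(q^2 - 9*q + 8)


(1) = (r^2 + 7*r + 6)/(r^2 - 6*r - 16)
(2) = (m + 6)/(m - 1)
(3) = (y^2 - 9*y + 14)/(y + 2)
(4) = q - 3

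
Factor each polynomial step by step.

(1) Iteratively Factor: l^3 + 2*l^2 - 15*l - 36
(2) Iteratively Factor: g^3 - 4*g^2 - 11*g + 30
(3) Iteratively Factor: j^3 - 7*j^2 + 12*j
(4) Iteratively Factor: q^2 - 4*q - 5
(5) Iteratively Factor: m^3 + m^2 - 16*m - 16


(1) = (l + 3)*(l^2 - l - 12) = (l + 3)^2*(l - 4)
(2) = (g - 2)*(g^2 - 2*g - 15) = (g - 2)*(g + 3)*(g - 5)
(3) = (j - 4)*(j^2 - 3*j) = (j - 4)*(j - 3)*(j)
(4) = (q - 5)*(q + 1)
(5) = (m - 4)*(m^2 + 5*m + 4) = (m - 4)*(m + 1)*(m + 4)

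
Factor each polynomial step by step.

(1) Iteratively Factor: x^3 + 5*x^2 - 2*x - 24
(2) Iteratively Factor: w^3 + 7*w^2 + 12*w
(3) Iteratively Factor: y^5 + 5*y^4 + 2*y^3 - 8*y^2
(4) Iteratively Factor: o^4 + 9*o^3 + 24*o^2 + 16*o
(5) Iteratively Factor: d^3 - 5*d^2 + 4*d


(1) = (x + 3)*(x^2 + 2*x - 8) = (x - 2)*(x + 3)*(x + 4)
(2) = (w + 3)*(w^2 + 4*w) = (w + 3)*(w + 4)*(w)
(3) = (y - 1)*(y^4 + 6*y^3 + 8*y^2) = (y - 1)*(y + 2)*(y^3 + 4*y^2) = (y - 1)*(y + 2)*(y + 4)*(y^2) = y*(y - 1)*(y + 2)*(y + 4)*(y)
(4) = (o + 4)*(o^3 + 5*o^2 + 4*o) = (o + 4)^2*(o^2 + o) = o*(o + 4)^2*(o + 1)
(5) = (d - 1)*(d^2 - 4*d) = (d - 4)*(d - 1)*(d)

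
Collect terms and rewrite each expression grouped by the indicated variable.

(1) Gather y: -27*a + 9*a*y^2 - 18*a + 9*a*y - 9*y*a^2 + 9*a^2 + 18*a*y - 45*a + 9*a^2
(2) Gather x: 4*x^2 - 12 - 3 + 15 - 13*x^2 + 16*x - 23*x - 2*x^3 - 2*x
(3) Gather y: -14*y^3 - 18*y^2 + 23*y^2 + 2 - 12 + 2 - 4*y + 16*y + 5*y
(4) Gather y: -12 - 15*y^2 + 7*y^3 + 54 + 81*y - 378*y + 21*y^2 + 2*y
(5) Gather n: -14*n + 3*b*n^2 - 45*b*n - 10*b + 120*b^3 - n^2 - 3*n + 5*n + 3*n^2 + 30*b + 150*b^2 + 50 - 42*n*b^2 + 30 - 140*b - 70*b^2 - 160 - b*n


(1) = 18*a^2 + 9*a*y^2 - 90*a + y*(-9*a^2 + 27*a)
(2) = -2*x^3 - 9*x^2 - 9*x
(3) = -14*y^3 + 5*y^2 + 17*y - 8
(4) = 7*y^3 + 6*y^2 - 295*y + 42
(5) = 120*b^3 + 80*b^2 - 120*b + n^2*(3*b + 2) + n*(-42*b^2 - 46*b - 12) - 80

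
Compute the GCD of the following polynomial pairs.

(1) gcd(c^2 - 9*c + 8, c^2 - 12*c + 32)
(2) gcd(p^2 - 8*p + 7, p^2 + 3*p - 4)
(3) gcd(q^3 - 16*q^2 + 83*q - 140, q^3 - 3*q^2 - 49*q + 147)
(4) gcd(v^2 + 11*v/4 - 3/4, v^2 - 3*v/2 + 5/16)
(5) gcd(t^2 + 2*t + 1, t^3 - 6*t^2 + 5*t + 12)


(1) = gcd((c - 8)*(c - 1), (c - 8)*(c - 4)) = c - 8
(2) = p - 1
(3) = gcd((q - 7)*(q - 5)*(q - 4), (q - 7)*(q - 3)*(q + 7)) = q - 7
(4) = v - 1/4
(5) = gcd((t + 1)^2, (t - 4)*(t - 3)*(t + 1)) = t + 1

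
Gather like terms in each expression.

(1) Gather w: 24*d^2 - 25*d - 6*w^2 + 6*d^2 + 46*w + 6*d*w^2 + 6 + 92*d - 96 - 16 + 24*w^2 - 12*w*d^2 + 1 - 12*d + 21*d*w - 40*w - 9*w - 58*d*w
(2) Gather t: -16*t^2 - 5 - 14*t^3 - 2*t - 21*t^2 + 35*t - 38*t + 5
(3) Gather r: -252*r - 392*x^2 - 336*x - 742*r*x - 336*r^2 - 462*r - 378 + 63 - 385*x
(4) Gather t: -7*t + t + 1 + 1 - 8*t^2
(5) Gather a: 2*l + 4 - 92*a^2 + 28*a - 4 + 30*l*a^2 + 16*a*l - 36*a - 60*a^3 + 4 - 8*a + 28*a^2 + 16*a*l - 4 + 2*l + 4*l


(1) = 30*d^2 + 55*d + w^2*(6*d + 18) + w*(-12*d^2 - 37*d - 3) - 105
(2) = -14*t^3 - 37*t^2 - 5*t
(3) = -336*r^2 + r*(-742*x - 714) - 392*x^2 - 721*x - 315
(4) = -8*t^2 - 6*t + 2
(5) = -60*a^3 + a^2*(30*l - 64) + a*(32*l - 16) + 8*l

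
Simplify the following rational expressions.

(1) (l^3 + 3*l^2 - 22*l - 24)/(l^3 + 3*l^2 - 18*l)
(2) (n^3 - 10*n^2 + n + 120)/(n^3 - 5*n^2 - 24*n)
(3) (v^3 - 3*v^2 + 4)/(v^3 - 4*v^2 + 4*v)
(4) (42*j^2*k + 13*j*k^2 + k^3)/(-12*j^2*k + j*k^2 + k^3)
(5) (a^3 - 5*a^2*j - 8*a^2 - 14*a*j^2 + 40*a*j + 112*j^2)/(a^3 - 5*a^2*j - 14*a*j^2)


(1) = (l^2 - 3*l - 4)/(l^2 - 3*l)
(2) = (n - 5)/n
(3) = (v + 1)/v
(4) = (-42*j^2 - 13*j*k - k^2)/(12*j^2 - j*k - k^2)
(5) = (a - 8)/a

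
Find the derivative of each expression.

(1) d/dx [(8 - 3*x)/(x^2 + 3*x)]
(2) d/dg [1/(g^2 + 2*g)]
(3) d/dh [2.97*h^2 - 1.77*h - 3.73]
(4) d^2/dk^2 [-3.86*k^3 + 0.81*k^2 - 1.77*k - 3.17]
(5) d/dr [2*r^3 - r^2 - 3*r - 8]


(1) = (3*x^2 - 16*x - 24)/(x^2*(x^2 + 6*x + 9))
(2) = 2*(-g - 1)/(g^2*(g + 2)^2)
(3) = 5.94*h - 1.77
(4) = 1.62 - 23.16*k
(5) = 6*r^2 - 2*r - 3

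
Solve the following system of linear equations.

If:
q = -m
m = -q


Then:
m = -q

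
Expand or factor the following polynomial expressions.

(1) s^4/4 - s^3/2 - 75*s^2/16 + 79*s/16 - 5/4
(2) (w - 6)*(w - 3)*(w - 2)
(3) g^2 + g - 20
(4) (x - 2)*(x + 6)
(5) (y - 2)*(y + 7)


(1) = (s/4 + 1)*(s - 5)*(s - 1/2)^2
(2) = w^3 - 11*w^2 + 36*w - 36
(3) = (g - 4)*(g + 5)
(4) = x^2 + 4*x - 12
(5) = y^2 + 5*y - 14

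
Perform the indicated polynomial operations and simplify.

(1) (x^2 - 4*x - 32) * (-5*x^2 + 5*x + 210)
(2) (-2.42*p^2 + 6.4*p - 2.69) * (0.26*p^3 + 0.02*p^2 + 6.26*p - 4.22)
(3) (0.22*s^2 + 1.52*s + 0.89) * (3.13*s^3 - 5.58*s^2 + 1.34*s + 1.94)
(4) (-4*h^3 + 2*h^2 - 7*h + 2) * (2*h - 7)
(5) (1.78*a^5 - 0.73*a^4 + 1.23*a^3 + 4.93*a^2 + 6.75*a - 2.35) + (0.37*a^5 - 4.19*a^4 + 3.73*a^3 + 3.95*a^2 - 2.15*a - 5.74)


(1) = -5*x^4 + 25*x^3 + 350*x^2 - 1000*x - 6720
(2) = -0.6292*p^5 + 1.6156*p^4 - 15.7206*p^3 + 50.2226*p^2 - 43.8474*p + 11.3518
(3) = 0.6886*s^5 + 3.53*s^4 - 5.4011*s^3 - 2.5026*s^2 + 4.1414*s + 1.7266
(4) = -8*h^4 + 32*h^3 - 28*h^2 + 53*h - 14
(5) = 2.15*a^5 - 4.92*a^4 + 4.96*a^3 + 8.88*a^2 + 4.6*a - 8.09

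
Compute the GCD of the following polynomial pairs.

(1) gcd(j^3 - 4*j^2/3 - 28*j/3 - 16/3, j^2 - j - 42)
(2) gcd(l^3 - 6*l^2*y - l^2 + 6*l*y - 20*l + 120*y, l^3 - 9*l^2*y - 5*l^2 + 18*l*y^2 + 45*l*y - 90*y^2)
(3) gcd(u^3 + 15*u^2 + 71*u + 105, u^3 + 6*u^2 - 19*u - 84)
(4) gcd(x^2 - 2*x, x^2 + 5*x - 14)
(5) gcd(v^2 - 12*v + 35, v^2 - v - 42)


(1) = gcd((j - 4)*(j + 2/3)*(j + 2), (j - 7)*(j + 6)) = 1
(2) = -l^2 + 6*l*y + 5*l - 30*y
(3) = gcd((u + 3)*(u + 5)*(u + 7), (u - 4)*(u + 3)*(u + 7)) = u^2 + 10*u + 21
(4) = gcd(x*(x - 2), (x - 2)*(x + 7)) = x - 2
(5) = v - 7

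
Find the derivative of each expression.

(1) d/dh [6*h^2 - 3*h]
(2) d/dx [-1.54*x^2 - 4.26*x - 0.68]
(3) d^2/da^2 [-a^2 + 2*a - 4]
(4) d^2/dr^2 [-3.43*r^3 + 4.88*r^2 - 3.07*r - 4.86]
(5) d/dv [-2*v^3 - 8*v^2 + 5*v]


(1) = 12*h - 3
(2) = -3.08*x - 4.26
(3) = -2
(4) = 9.76 - 20.58*r
(5) = -6*v^2 - 16*v + 5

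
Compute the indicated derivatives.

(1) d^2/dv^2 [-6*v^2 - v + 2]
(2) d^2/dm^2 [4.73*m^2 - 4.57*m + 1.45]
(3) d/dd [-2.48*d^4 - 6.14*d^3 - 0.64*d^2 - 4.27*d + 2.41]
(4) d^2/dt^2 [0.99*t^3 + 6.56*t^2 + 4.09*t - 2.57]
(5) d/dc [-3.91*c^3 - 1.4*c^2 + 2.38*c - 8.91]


(1) = -12
(2) = 9.46000000000000
(3) = -9.92*d^3 - 18.42*d^2 - 1.28*d - 4.27
(4) = 5.94*t + 13.12
(5) = -11.73*c^2 - 2.8*c + 2.38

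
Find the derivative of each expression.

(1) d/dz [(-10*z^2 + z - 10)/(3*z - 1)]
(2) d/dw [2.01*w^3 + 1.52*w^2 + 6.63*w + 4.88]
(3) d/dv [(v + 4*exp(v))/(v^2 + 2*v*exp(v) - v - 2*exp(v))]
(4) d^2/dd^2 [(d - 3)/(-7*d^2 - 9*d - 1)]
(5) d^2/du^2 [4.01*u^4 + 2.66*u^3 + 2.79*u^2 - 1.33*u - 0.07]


(1) = (-30*z^2 + 20*z + 29)/(9*z^2 - 6*z + 1)
(2) = 6.03*w^2 + 3.04*w + 6.63
(3) = (-(v + 4*exp(v))*(2*v*exp(v) + 2*v - 1) + (4*exp(v) + 1)*(v^2 + 2*v*exp(v) - v - 2*exp(v)))/(v^2 + 2*v*exp(v) - v - 2*exp(v))^2
(4) = 2*(-(d - 3)*(14*d + 9)^2 + 3*(7*d - 4)*(7*d^2 + 9*d + 1))/(7*d^2 + 9*d + 1)^3
(5) = 48.12*u^2 + 15.96*u + 5.58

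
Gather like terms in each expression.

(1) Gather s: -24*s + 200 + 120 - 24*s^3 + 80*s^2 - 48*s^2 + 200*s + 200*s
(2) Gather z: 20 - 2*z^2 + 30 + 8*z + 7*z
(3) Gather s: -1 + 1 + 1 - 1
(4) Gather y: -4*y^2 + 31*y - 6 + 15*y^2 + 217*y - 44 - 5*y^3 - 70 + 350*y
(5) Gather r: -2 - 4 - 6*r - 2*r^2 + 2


(1) = -24*s^3 + 32*s^2 + 376*s + 320
(2) = -2*z^2 + 15*z + 50
(3) = 0
(4) = -5*y^3 + 11*y^2 + 598*y - 120
(5) = -2*r^2 - 6*r - 4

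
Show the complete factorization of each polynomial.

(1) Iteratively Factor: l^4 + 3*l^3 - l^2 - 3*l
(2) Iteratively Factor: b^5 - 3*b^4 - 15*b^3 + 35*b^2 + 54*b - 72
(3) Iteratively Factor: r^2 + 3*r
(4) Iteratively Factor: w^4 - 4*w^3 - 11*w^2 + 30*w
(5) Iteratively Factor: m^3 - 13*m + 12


(1) = (l + 1)*(l^3 + 2*l^2 - 3*l) = (l + 1)*(l + 3)*(l^2 - l) = l*(l + 1)*(l + 3)*(l - 1)
(2) = (b - 1)*(b^4 - 2*b^3 - 17*b^2 + 18*b + 72) = (b - 1)*(b + 3)*(b^3 - 5*b^2 - 2*b + 24) = (b - 4)*(b - 1)*(b + 3)*(b^2 - b - 6) = (b - 4)*(b - 3)*(b - 1)*(b + 3)*(b + 2)
(3) = (r + 3)*(r)
(4) = (w - 2)*(w^3 - 2*w^2 - 15*w) = (w - 2)*(w + 3)*(w^2 - 5*w) = (w - 5)*(w - 2)*(w + 3)*(w)
(5) = (m + 4)*(m^2 - 4*m + 3) = (m - 3)*(m + 4)*(m - 1)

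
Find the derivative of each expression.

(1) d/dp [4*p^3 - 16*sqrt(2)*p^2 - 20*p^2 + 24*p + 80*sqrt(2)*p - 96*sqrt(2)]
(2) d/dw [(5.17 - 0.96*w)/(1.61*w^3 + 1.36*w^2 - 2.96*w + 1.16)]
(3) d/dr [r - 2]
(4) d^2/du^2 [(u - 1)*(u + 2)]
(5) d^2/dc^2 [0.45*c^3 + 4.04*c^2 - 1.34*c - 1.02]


(1) = 12*p^2 - 32*sqrt(2)*p - 40*p + 24 + 80*sqrt(2)
(2) = (3.0912*w^3 - 23.6655*w^2 - 14.0624*w + 14.1896)/(2.5921*w^6 + 4.3792*w^5 - 7.6816*w^4 - 4.316*w^3 + 11.9168*w^2 - 6.8672*w + 1.3456)
(3) = 1
(4) = 2
(5) = 2.7*c + 8.08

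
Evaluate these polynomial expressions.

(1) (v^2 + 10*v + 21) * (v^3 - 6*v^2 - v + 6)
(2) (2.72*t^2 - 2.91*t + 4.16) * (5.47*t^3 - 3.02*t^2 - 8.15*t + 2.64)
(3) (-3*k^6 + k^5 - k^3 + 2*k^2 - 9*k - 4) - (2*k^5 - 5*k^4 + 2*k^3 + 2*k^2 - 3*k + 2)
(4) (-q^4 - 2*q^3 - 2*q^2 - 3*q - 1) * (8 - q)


(1) = v^5 + 4*v^4 - 40*v^3 - 130*v^2 + 39*v + 126
(2) = 14.8784*t^5 - 24.1321*t^4 + 9.3754*t^3 + 18.3341*t^2 - 41.5864*t + 10.9824
(3) = -3*k^6 - k^5 + 5*k^4 - 3*k^3 - 6*k - 6
(4) = q^5 - 6*q^4 - 14*q^3 - 13*q^2 - 23*q - 8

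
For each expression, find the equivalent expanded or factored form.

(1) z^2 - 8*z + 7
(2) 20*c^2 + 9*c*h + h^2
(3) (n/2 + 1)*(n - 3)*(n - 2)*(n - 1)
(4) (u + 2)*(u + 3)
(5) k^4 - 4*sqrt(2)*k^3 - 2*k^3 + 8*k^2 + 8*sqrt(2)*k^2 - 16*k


(1) = (z - 7)*(z - 1)
(2) = (4*c + h)*(5*c + h)
(3) = n^4/2 - 2*n^3 - n^2/2 + 8*n - 6
(4) = u^2 + 5*u + 6
(5) = k*(k - 2)*(k - 2*sqrt(2))^2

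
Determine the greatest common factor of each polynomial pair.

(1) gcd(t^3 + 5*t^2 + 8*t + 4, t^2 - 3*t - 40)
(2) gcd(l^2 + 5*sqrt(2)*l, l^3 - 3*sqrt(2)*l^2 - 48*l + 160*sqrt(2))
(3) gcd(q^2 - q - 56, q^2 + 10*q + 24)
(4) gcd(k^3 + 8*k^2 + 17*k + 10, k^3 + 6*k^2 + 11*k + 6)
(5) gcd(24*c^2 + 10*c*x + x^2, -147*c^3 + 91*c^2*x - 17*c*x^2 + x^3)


(1) = gcd((t + 1)*(t + 2)^2, (t - 8)*(t + 5)) = 1
(2) = gcd(l*(l + 5*sqrt(2)), (l - 4*sqrt(2))^2*(l + 5*sqrt(2))) = l + 5*sqrt(2)
(3) = 1
(4) = k^2 + 3*k + 2
(5) = gcd((4*c + x)*(6*c + x), (-7*c + x)^2*(-3*c + x)) = 1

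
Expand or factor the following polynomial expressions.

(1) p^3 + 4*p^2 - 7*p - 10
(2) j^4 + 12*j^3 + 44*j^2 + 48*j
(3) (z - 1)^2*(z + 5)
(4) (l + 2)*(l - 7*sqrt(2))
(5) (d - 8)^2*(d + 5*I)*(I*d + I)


(1) = (p - 2)*(p + 1)*(p + 5)
(2) = j*(j + 2)*(j + 4)*(j + 6)
(3) = z^3 + 3*z^2 - 9*z + 5
(4) = l^2 - 7*sqrt(2)*l + 2*l - 14*sqrt(2)
(5) = I*d^4 - 5*d^3 - 15*I*d^3 + 75*d^2 + 48*I*d^2 - 240*d + 64*I*d - 320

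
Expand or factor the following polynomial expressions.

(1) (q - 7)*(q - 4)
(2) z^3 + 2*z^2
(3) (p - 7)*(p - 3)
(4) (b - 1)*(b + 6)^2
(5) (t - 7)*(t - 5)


(1) = q^2 - 11*q + 28
(2) = z^2*(z + 2)
(3) = p^2 - 10*p + 21
(4) = b^3 + 11*b^2 + 24*b - 36
(5) = t^2 - 12*t + 35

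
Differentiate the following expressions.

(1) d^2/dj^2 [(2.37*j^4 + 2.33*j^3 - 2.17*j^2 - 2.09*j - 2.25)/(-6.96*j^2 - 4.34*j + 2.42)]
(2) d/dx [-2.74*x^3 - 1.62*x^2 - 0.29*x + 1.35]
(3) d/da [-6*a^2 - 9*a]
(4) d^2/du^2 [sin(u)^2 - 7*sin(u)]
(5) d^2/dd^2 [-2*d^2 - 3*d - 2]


(1) = (-229.613184*j^6 - 429.535008*j^5 - 28.331928*j^4 + 303.39308*j^3 + 853.533192*j^2 + 537.127656*j + 229.87308)/(337.153536*j^6 + 630.709632*j^5 + 41.601312*j^4 - 356.850424*j^3 - 14.464824*j^2 + 76.250328*j - 14.172488)
(2) = -8.22*x^2 - 3.24*x - 0.29
(3) = -12*a - 9
(4) = 7*sin(u) + 2*cos(2*u)
(5) = -4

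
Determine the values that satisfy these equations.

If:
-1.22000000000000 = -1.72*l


Then:
l = 0.71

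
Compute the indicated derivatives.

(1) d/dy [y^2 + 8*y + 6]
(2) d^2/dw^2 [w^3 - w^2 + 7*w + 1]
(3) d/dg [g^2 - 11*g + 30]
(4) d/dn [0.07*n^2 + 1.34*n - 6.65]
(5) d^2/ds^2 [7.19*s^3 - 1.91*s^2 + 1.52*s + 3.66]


(1) = 2*y + 8
(2) = 6*w - 2
(3) = 2*g - 11
(4) = 0.14*n + 1.34
(5) = 43.14*s - 3.82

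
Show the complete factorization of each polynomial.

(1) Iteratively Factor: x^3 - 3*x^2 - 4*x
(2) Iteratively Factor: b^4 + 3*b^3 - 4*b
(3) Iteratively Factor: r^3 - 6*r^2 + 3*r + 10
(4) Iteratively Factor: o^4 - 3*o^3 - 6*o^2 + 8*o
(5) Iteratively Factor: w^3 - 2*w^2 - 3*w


(1) = (x + 1)*(x^2 - 4*x) = (x - 4)*(x + 1)*(x)
(2) = (b + 2)*(b^3 + b^2 - 2*b) = (b + 2)^2*(b^2 - b) = (b - 1)*(b + 2)^2*(b)
(3) = (r - 2)*(r^2 - 4*r - 5) = (r - 2)*(r + 1)*(r - 5)
(4) = (o - 4)*(o^3 + o^2 - 2*o) = o*(o - 4)*(o^2 + o - 2) = o*(o - 4)*(o + 2)*(o - 1)
(5) = (w)*(w^2 - 2*w - 3) = w*(w + 1)*(w - 3)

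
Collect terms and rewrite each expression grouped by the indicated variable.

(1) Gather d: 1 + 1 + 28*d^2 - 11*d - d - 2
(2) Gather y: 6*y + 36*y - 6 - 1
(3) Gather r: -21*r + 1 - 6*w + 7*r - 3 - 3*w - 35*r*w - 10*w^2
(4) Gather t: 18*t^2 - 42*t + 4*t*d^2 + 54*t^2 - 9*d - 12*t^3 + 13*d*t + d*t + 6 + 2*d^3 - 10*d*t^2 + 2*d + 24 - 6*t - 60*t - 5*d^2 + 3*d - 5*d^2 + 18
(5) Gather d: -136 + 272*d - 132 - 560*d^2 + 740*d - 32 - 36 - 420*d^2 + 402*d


(1) = 28*d^2 - 12*d
(2) = 42*y - 7
(3) = r*(-35*w - 14) - 10*w^2 - 9*w - 2
(4) = 2*d^3 - 10*d^2 - 4*d - 12*t^3 + t^2*(72 - 10*d) + t*(4*d^2 + 14*d - 108) + 48
(5) = -980*d^2 + 1414*d - 336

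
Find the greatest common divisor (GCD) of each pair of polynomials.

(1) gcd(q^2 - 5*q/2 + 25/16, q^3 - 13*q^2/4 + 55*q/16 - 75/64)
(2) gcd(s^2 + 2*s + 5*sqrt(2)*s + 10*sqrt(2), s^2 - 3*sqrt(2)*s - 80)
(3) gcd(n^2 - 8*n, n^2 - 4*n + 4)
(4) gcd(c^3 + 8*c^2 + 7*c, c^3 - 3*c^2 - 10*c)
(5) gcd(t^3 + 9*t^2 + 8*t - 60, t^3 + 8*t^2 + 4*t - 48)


(1) = gcd((q - 5/4)^2, (q - 5/4)^2*(q - 3/4)) = q^2 - 5*q/2 + 25/16
(2) = s + 5*sqrt(2)
(3) = gcd(n*(n - 8), (n - 2)^2) = 1
(4) = gcd(c*(c + 1)*(c + 7), c*(c - 5)*(c + 2)) = c
(5) = gcd((t - 2)*(t + 5)*(t + 6), (t - 2)*(t + 4)*(t + 6)) = t^2 + 4*t - 12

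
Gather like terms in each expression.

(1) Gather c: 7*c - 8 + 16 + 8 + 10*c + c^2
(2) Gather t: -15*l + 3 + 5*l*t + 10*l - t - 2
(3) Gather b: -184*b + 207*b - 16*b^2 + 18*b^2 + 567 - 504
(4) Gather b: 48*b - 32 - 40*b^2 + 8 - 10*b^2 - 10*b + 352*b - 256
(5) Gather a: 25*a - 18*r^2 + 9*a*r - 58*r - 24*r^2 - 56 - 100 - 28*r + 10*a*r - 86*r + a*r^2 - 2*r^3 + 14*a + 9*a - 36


(1) = c^2 + 17*c + 16
(2) = -5*l + t*(5*l - 1) + 1
(3) = 2*b^2 + 23*b + 63
(4) = -50*b^2 + 390*b - 280
(5) = a*(r^2 + 19*r + 48) - 2*r^3 - 42*r^2 - 172*r - 192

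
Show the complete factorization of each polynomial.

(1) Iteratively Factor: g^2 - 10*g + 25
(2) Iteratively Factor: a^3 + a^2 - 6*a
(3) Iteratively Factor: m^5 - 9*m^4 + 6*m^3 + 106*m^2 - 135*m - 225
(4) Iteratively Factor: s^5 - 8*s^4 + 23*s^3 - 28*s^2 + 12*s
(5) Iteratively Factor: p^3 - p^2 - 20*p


(1) = (g - 5)*(g - 5)
(2) = (a)*(a^2 + a - 6) = a*(a + 3)*(a - 2)
(3) = (m + 1)*(m^4 - 10*m^3 + 16*m^2 + 90*m - 225) = (m - 5)*(m + 1)*(m^3 - 5*m^2 - 9*m + 45) = (m - 5)^2*(m + 1)*(m^2 - 9) = (m - 5)^2*(m + 1)*(m + 3)*(m - 3)
(4) = (s - 1)*(s^4 - 7*s^3 + 16*s^2 - 12*s) = (s - 2)*(s - 1)*(s^3 - 5*s^2 + 6*s) = (s - 3)*(s - 2)*(s - 1)*(s^2 - 2*s) = (s - 3)*(s - 2)^2*(s - 1)*(s)
(5) = (p + 4)*(p^2 - 5*p) = (p - 5)*(p + 4)*(p)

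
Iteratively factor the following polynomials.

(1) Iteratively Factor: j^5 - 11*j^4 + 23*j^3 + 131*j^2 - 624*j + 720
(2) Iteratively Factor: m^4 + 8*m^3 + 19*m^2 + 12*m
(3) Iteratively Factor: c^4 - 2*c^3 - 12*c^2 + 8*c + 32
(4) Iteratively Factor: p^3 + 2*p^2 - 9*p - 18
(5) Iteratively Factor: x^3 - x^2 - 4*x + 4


(1) = (j - 4)*(j^4 - 7*j^3 - 5*j^2 + 111*j - 180) = (j - 4)*(j - 3)*(j^3 - 4*j^2 - 17*j + 60) = (j - 4)*(j - 3)*(j + 4)*(j^2 - 8*j + 15) = (j - 5)*(j - 4)*(j - 3)*(j + 4)*(j - 3)
(2) = (m + 4)*(m^3 + 4*m^2 + 3*m) = (m + 1)*(m + 4)*(m^2 + 3*m) = (m + 1)*(m + 3)*(m + 4)*(m)
(3) = (c + 2)*(c^3 - 4*c^2 - 4*c + 16) = (c - 4)*(c + 2)*(c^2 - 4) = (c - 4)*(c + 2)^2*(c - 2)
(4) = (p + 3)*(p^2 - p - 6) = (p + 2)*(p + 3)*(p - 3)
(5) = (x - 1)*(x^2 - 4) = (x - 1)*(x + 2)*(x - 2)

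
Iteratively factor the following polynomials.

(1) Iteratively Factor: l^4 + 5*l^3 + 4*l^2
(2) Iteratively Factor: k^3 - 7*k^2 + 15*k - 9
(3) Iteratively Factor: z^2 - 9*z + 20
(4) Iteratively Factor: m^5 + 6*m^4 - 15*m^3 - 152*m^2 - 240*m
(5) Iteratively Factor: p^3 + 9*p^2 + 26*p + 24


(1) = (l)*(l^3 + 5*l^2 + 4*l) = l^2*(l^2 + 5*l + 4) = l^2*(l + 4)*(l + 1)
(2) = (k - 3)*(k^2 - 4*k + 3) = (k - 3)*(k - 1)*(k - 3)
(3) = (z - 5)*(z - 4)
(4) = (m)*(m^4 + 6*m^3 - 15*m^2 - 152*m - 240) = m*(m - 5)*(m^3 + 11*m^2 + 40*m + 48) = m*(m - 5)*(m + 4)*(m^2 + 7*m + 12) = m*(m - 5)*(m + 4)^2*(m + 3)
(5) = (p + 3)*(p^2 + 6*p + 8) = (p + 3)*(p + 4)*(p + 2)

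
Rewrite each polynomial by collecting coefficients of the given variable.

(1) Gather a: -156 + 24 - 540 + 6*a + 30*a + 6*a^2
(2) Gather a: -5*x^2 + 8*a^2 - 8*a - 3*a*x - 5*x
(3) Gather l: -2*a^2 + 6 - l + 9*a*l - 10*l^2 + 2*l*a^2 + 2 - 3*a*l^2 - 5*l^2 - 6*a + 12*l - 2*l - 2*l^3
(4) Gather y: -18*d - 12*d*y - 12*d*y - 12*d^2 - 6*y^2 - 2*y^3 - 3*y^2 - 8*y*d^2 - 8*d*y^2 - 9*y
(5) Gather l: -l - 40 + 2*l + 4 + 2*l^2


(1) = 6*a^2 + 36*a - 672
(2) = 8*a^2 + a*(-3*x - 8) - 5*x^2 - 5*x
(3) = -2*a^2 - 6*a - 2*l^3 + l^2*(-3*a - 15) + l*(2*a^2 + 9*a + 9) + 8
(4) = -12*d^2 - 18*d - 2*y^3 + y^2*(-8*d - 9) + y*(-8*d^2 - 24*d - 9)
(5) = 2*l^2 + l - 36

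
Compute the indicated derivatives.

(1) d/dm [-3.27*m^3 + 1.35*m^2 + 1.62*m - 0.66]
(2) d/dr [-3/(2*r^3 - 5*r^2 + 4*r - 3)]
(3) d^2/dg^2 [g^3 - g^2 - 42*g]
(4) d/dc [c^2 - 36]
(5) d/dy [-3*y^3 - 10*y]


(1) = -9.81*m^2 + 2.7*m + 1.62
(2) = 6*(3*r^2 - 5*r + 2)/(2*r^3 - 5*r^2 + 4*r - 3)^2
(3) = 6*g - 2
(4) = 2*c
(5) = -9*y^2 - 10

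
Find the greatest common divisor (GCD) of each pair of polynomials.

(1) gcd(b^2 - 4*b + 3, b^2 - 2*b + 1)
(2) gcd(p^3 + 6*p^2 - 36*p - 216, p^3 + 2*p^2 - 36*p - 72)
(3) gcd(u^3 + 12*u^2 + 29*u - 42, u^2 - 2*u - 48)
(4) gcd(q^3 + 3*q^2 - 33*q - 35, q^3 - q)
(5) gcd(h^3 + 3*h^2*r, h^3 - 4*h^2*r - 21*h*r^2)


(1) = gcd((b - 3)*(b - 1), (b - 1)^2) = b - 1
(2) = gcd((p - 6)*(p + 6)^2, (p - 6)*(p + 2)*(p + 6)) = p^2 - 36
(3) = u + 6
(4) = q + 1
(5) = gcd(h^2*(h + 3*r), h*(h - 7*r)*(h + 3*r)) = h^2 + 3*h*r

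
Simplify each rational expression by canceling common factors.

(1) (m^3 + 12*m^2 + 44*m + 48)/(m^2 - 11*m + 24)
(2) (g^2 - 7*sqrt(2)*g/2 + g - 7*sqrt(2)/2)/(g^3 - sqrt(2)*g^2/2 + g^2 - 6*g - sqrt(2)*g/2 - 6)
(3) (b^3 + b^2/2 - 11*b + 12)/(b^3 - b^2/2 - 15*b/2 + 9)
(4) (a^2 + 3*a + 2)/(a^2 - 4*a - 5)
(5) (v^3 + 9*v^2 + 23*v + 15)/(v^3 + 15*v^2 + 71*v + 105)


(1) = (m^3 + 12*m^2 + 44*m + 48)/(m^2 - 11*m + 24)
(2) = (4*g - 14*sqrt(2))/(4*g^2 - 2*sqrt(2)*g - 24)
(3) = (b + 4)/(b + 3)
(4) = (a + 2)/(a - 5)
(5) = (v + 1)/(v + 7)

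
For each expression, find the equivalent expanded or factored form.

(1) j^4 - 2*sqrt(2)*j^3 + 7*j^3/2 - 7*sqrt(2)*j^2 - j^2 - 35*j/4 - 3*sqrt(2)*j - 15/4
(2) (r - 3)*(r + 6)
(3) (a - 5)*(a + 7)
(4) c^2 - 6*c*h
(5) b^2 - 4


(1) = (j + 1/2)*(j + 3)*(j - 5*sqrt(2)/2)*(j + sqrt(2)/2)
(2) = r^2 + 3*r - 18
(3) = a^2 + 2*a - 35
(4) = c*(c - 6*h)
(5) = (b - 2)*(b + 2)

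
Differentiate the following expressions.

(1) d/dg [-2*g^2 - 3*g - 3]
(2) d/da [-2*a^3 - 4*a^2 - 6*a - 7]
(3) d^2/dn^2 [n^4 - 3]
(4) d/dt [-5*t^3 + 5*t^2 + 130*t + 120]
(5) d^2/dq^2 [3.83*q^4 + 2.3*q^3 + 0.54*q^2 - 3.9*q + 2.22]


(1) = -4*g - 3
(2) = -6*a^2 - 8*a - 6
(3) = 12*n^2
(4) = -15*t^2 + 10*t + 130
(5) = 45.96*q^2 + 13.8*q + 1.08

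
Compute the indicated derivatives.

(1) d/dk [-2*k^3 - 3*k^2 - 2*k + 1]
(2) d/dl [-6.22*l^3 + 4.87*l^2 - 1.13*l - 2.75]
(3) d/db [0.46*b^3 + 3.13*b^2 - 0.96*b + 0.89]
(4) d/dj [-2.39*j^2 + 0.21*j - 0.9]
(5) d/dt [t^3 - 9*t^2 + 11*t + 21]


(1) = -6*k^2 - 6*k - 2
(2) = -18.66*l^2 + 9.74*l - 1.13
(3) = 1.38*b^2 + 6.26*b - 0.96
(4) = 0.21 - 4.78*j
(5) = 3*t^2 - 18*t + 11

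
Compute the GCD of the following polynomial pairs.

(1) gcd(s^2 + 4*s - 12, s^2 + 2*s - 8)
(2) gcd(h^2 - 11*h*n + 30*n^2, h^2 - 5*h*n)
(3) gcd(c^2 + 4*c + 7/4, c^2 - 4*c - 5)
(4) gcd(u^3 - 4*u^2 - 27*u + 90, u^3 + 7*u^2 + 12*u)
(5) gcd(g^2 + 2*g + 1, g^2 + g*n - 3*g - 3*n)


(1) = gcd((s - 2)*(s + 6), (s - 2)*(s + 4)) = s - 2
(2) = gcd((h - 6*n)*(h - 5*n), h*(h - 5*n)) = h - 5*n
(3) = 1
(4) = gcd((u - 6)*(u - 3)*(u + 5), u*(u + 3)*(u + 4)) = 1
(5) = 1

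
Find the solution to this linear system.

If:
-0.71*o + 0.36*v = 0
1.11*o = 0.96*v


Then:
o = 0.00
v = 0.00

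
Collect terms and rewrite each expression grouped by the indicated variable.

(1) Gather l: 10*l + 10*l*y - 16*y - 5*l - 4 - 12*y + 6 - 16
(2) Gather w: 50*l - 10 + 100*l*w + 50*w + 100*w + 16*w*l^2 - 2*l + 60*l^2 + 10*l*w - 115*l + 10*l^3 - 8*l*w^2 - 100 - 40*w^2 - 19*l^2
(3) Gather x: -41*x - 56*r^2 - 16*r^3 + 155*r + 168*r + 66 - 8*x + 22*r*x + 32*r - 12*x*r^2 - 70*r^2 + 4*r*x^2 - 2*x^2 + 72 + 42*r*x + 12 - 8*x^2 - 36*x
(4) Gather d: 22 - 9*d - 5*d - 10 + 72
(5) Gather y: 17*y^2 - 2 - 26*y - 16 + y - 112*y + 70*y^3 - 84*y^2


(1) = l*(10*y + 5) - 28*y - 14
(2) = 10*l^3 + 41*l^2 - 67*l + w^2*(-8*l - 40) + w*(16*l^2 + 110*l + 150) - 110
(3) = -16*r^3 - 126*r^2 + 355*r + x^2*(4*r - 10) + x*(-12*r^2 + 64*r - 85) + 150
(4) = 84 - 14*d
(5) = 70*y^3 - 67*y^2 - 137*y - 18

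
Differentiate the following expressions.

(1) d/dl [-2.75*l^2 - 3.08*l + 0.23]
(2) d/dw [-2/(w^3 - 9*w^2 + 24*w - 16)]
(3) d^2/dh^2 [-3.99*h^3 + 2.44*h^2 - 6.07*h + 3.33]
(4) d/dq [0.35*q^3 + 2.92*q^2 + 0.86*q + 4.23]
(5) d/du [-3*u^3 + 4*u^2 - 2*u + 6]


(1) = -5.5*l - 3.08
(2) = 6*(w^2 - 6*w + 8)/(w^3 - 9*w^2 + 24*w - 16)^2
(3) = 4.88 - 23.94*h
(4) = 1.05*q^2 + 5.84*q + 0.86
(5) = -9*u^2 + 8*u - 2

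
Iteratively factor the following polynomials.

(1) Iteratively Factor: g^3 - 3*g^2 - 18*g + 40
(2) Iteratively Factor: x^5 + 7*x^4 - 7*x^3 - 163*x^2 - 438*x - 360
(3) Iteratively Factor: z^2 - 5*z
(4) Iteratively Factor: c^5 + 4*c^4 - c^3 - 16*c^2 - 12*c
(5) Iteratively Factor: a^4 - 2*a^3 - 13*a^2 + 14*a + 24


(1) = (g + 4)*(g^2 - 7*g + 10) = (g - 2)*(g + 4)*(g - 5)
(2) = (x + 3)*(x^4 + 4*x^3 - 19*x^2 - 106*x - 120) = (x - 5)*(x + 3)*(x^3 + 9*x^2 + 26*x + 24) = (x - 5)*(x + 2)*(x + 3)*(x^2 + 7*x + 12) = (x - 5)*(x + 2)*(x + 3)^2*(x + 4)
(3) = (z)*(z - 5)
(4) = (c + 3)*(c^4 + c^3 - 4*c^2 - 4*c) = c*(c + 3)*(c^3 + c^2 - 4*c - 4) = c*(c - 2)*(c + 3)*(c^2 + 3*c + 2) = c*(c - 2)*(c + 2)*(c + 3)*(c + 1)
(5) = (a + 1)*(a^3 - 3*a^2 - 10*a + 24) = (a + 1)*(a + 3)*(a^2 - 6*a + 8) = (a - 2)*(a + 1)*(a + 3)*(a - 4)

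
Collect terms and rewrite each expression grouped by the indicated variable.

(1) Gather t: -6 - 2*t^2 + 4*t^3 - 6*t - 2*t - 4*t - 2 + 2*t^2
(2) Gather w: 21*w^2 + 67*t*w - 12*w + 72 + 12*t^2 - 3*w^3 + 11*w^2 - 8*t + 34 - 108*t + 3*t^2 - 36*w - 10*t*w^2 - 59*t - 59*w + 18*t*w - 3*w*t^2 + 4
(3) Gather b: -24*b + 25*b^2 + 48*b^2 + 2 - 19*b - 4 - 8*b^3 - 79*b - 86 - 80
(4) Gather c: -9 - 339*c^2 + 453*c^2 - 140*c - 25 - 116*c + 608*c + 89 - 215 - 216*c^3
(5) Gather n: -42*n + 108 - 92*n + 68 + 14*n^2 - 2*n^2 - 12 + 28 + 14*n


(1) = 4*t^3 - 12*t - 8
(2) = 15*t^2 - 175*t - 3*w^3 + w^2*(32 - 10*t) + w*(-3*t^2 + 85*t - 107) + 110
(3) = -8*b^3 + 73*b^2 - 122*b - 168
(4) = -216*c^3 + 114*c^2 + 352*c - 160
(5) = 12*n^2 - 120*n + 192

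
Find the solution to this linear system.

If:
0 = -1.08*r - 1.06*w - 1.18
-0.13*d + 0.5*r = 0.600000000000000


Then:
d = -3.77492877492877*w - 8.81766381766382
r = -0.981481481481482*w - 1.09259259259259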